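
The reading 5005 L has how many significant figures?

5005: zeros between nonzero digits are significant.

4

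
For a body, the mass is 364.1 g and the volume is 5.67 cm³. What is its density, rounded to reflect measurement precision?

64.2 g/cm³

density = 364.1 g ÷ 5.67 cm³ = 64.2151675485… g/cm³.
364.1 has 4 significant figures; 5.67 has 3.
Division/multiplication keeps the fewest: 3 significant figures.
Rounded: 64.2 g/cm³.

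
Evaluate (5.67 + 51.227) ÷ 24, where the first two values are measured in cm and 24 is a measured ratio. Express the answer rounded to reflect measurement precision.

2.4 cm

5.67 cm + 51.227 cm = 56.897 cm; the sum is limited to 2 decimal places (4 s.f.).
Carrying full precision, 56.897 ÷ 24 = 2.37070833333… cm; 24 has 2 s.f., so the result keeps min(4, 2) = 2 s.f.
Rounded to 2 significant figures: 2.4 cm.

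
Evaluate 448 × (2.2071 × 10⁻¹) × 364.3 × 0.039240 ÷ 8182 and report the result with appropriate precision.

448 × (2.2071 × 10⁻¹) × 364.3 × 0.039240 ÷ 8182 = 0.17275424169…
Multiplication/division keeps the fewest significant figures: 448 → 3 s.f., 2.2071 × 10⁻¹ → 5 s.f., 364.3 → 4 s.f., 0.039240 → 5 s.f., 8182 → 4 s.f.; limit is 3.
Rounded to 3 significant figures: 1.73 × 10⁻¹.

1.73 × 10⁻¹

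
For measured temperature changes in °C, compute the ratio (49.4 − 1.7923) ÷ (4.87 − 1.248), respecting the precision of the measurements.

49.4 − 1.7923 = 47.6077, limited to 1 d.p. → 3 s.f.; 4.87 − 1.248 = 3.622, limited to 2 d.p. → 3 s.f.
Carrying full precision, 47.6077 ÷ 3.622 = 13.144036444…; keep min(3, 3) = 3 s.f.
Rounded to 3 significant figures: 13.1.

13.1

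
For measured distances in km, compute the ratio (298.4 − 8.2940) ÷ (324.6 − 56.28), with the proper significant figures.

1.081

298.4 − 8.2940 = 290.1060, limited to 1 d.p. → 4 s.f.; 324.6 − 56.28 = 268.32, limited to 1 d.p. → 4 s.f.
Carrying full precision, 290.1060 ÷ 268.32 = 1.0811940966…; keep min(4, 4) = 4 s.f.
Rounded to 4 significant figures: 1.081.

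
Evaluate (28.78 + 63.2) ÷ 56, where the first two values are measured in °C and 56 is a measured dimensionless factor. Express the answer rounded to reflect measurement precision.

28.78 °C + 63.2 °C = 91.98 °C; the sum is limited to 1 decimal place (3 s.f.).
Carrying full precision, 91.98 ÷ 56 = 1.6425 °C; 56 has 2 s.f., so the result keeps min(3, 2) = 2 s.f.
Rounded to 2 significant figures: 1.6 °C.

1.6 °C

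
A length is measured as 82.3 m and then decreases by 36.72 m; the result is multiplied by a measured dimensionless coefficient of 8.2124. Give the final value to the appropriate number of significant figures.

374 m

82.3 m − 36.72 m = 45.58 m; the difference is limited to 1 decimal place (3 s.f.).
Carrying full precision, 45.58 × 8.2124 = 374.321192 m; 8.2124 has 5 s.f., so the result keeps min(3, 5) = 3 s.f.
Rounded to 3 significant figures: 374 m.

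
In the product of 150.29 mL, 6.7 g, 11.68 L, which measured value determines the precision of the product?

6.7 g

150.29 mL → 5 s.f.; 6.7 g → 2 s.f.; 11.68 L → 4 s.f.
The fewest is 2 significant figures, from 6.7 g.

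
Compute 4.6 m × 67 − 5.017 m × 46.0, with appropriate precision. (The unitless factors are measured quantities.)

8 × 10¹ m

4.6 × 67 = 308.2 → 3.1 × 10² m (2 s.f., last digit at the 10^1 place).
5.017 × 46.0 = 230.782 → 231 m (3 s.f., last digit at the 10^0 place).
Difference: 77.418 m; keep the coarser place, 10^1.
Result: 8 × 10¹ m.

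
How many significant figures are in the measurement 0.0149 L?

3

0.0149: leading zeros are not significant.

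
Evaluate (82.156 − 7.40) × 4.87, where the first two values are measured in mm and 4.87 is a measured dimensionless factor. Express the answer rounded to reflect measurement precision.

82.156 mm − 7.40 mm = 74.756 mm; the difference is limited to 2 decimal places (4 s.f.).
Carrying full precision, 74.756 × 4.87 = 364.06172 mm; 4.87 has 3 s.f., so the result keeps min(4, 3) = 3 s.f.
Rounded to 3 significant figures: 364 mm.

364 mm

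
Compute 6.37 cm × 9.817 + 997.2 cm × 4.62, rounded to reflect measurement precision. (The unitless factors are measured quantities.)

6.37 × 9.817 = 62.53429 → 62.5 cm (3 s.f., last digit at the 10^-1 place).
997.2 × 4.62 = 4607.064 → 4.61 × 10^3 cm (3 s.f., last digit at the 10^1 place).
Sum: 4669.59829 cm; keep the coarser place, 10^1.
Result: 4.67 × 10^3 cm.

4.67 × 10^3 cm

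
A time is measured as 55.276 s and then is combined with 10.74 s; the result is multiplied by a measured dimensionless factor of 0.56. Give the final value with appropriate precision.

55.276 s + 10.74 s = 66.016 s; the sum is limited to 2 decimal places (4 s.f.).
Carrying full precision, 66.016 × 0.56 = 36.96896 s; 0.56 has 2 s.f., so the result keeps min(4, 2) = 2 s.f.
Rounded to 2 significant figures: 37 s.

37 s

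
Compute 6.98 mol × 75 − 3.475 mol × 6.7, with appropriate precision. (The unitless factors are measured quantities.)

6.98 × 75 = 523.5 → 5.2 × 10² mol (2 s.f., last digit at the 10^1 place).
3.475 × 6.7 = 23.2825 → 23 mol (2 s.f., last digit at the 10^0 place).
Difference: 500.2175 mol; keep the coarser place, 10^1.
Result: 5.0 × 10² mol.

5.0 × 10² mol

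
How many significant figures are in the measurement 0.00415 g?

3

0.00415: leading zeros are not significant.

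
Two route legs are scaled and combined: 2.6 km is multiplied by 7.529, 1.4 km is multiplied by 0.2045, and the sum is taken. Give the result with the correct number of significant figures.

2.6 × 7.529 = 19.5754 → 20. km (2 s.f., last digit at the 10^0 place).
1.4 × 0.2045 = 0.2863 → 0.29 km (2 s.f., last digit at the 10^-2 place).
Sum: 19.8617 km; keep the coarser place, 10^0.
Result: 2.0 × 10¹ km.

2.0 × 10¹ km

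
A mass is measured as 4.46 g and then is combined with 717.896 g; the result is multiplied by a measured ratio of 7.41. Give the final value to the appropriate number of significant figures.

4.46 g + 717.896 g = 722.356 g; the sum is limited to 2 decimal places (5 s.f.).
Carrying full precision, 722.356 × 7.41 = 5352.65796 g; 7.41 has 3 s.f., so the result keeps min(5, 3) = 3 s.f.
Rounded to 3 significant figures: 5.35 × 10³ g.

5.35 × 10³ g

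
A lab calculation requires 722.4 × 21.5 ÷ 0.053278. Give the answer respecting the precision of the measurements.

722.4 × 21.5 ÷ 0.053278 = 291519.95195…
Multiplication/division keeps the fewest significant figures: 722.4 → 4 s.f., 21.5 → 3 s.f., 0.053278 → 5 s.f.; limit is 3.
Rounded to 3 significant figures: 2.92 × 10⁵.

2.92 × 10⁵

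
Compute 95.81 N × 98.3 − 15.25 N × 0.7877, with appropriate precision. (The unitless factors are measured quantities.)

95.81 × 98.3 = 9418.123 → 9.42 × 10³ N (3 s.f., last digit at the 10^1 place).
15.25 × 0.7877 = 12.012425 → 12.01 N (4 s.f., last digit at the 10^-2 place).
Difference: 9406.110575 N; keep the coarser place, 10^1.
Result: 9.41 × 10³ N.

9.41 × 10³ N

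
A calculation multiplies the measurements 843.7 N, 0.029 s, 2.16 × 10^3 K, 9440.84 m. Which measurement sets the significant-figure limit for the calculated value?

843.7 N → 4 s.f.; 0.029 s → 2 s.f.; 2.16 × 10^3 K → 3 s.f.; 9440.84 m → 6 s.f.
The fewest is 2 significant figures, from 0.029 s.

0.029 s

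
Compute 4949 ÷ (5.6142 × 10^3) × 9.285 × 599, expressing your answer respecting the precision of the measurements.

4.90 × 10^3

4949 ÷ (5.6142 × 10^3) × 9.285 × 599 = 4902.73369937…
Multiplication/division keeps the fewest significant figures: 4949 → 4 s.f., 5.6142 × 10^3 → 5 s.f., 9.285 → 4 s.f., 599 → 3 s.f.; limit is 3.
Rounded to 3 significant figures: 4.90 × 10^3.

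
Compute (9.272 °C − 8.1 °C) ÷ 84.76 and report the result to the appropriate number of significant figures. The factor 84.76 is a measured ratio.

9.272 °C − 8.1 °C = 1.172 °C; the difference is limited to 1 decimal place (2 s.f.).
Carrying full precision, 1.172 ÷ 84.76 = 0.0138272770175… °C; 84.76 has 4 s.f., so the result keeps min(2, 4) = 2 s.f.
Rounded to 2 significant figures: 0.014 °C.

0.014 °C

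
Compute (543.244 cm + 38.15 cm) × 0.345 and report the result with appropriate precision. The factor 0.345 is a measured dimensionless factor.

543.244 cm + 38.15 cm = 581.394 cm; the sum is limited to 2 decimal places (5 s.f.).
Carrying full precision, 581.394 × 0.345 = 200.58093 cm; 0.345 has 3 s.f., so the result keeps min(5, 3) = 3 s.f.
Rounded to 3 significant figures: 201 cm.

201 cm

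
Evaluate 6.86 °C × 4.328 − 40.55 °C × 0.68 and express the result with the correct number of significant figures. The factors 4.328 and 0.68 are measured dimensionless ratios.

6.86 × 4.328 = 29.69008 → 29.7 °C (3 s.f., last digit at the 10^-1 place).
40.55 × 0.68 = 27.574 → 28 °C (2 s.f., last digit at the 10^0 place).
Difference: 2.11608 °C; keep the coarser place, 10^0.
Result: 2 °C.

2 °C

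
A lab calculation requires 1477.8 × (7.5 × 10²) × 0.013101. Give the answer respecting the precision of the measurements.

1477.8 × (7.5 × 10²) × 0.013101 = 14520.49335
Multiplication/division keeps the fewest significant figures: 1477.8 → 5 s.f., 7.5 × 10² → 2 s.f., 0.013101 → 5 s.f.; limit is 2.
Rounded to 2 significant figures: 1.5 × 10⁴.

1.5 × 10⁴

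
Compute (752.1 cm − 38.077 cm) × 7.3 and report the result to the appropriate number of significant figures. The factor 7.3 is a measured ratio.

752.1 cm − 38.077 cm = 714.023 cm; the difference is limited to 1 decimal place (4 s.f.).
Carrying full precision, 714.023 × 7.3 = 5212.3679 cm; 7.3 has 2 s.f., so the result keeps min(4, 2) = 2 s.f.
Rounded to 2 significant figures: 5.2 × 10³ cm.

5.2 × 10³ cm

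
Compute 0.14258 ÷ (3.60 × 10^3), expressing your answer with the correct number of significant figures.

0.14258 ÷ (3.60 × 10^3) = 0.0000396055555556…
Multiplication/division keeps the fewest significant figures: 0.14258 → 5 s.f., 3.60 × 10^3 → 3 s.f.; limit is 3.
Rounded to 3 significant figures: 3.96 × 10^-5.

3.96 × 10^-5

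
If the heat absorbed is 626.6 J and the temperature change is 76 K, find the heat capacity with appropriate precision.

heat capacity = 626.6 J ÷ 76 K = 8.24473684211… J/K.
626.6 has 4 significant figures; 76 has 2.
Division/multiplication keeps the fewest: 2 significant figures.
Rounded: 8.2 J/K.

8.2 J/K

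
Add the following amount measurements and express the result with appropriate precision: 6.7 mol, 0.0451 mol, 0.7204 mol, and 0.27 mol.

7.7 mol

6.7 mol + 0.0451 mol + 0.7204 mol + 0.27 mol = 7.7355 mol.
Addition/subtraction keeps the fewest decimal places: 6.7 → 1 decimal place, 0.0451 → 4 decimal places, 0.7204 → 4 decimal places, 0.27 → 2 decimal places; limit is 1.
Rounded to 1 decimal place: 7.7 mol.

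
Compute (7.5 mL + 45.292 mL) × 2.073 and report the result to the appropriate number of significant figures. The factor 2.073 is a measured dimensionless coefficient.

7.5 mL + 45.292 mL = 52.792 mL; the sum is limited to 1 decimal place (3 s.f.).
Carrying full precision, 52.792 × 2.073 = 109.437816 mL; 2.073 has 4 s.f., so the result keeps min(3, 4) = 3 s.f.
Rounded to 3 significant figures: 109 mL.

109 mL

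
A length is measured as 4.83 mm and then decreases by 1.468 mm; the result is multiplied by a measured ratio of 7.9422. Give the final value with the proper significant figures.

4.83 mm − 1.468 mm = 3.362 mm; the difference is limited to 2 decimal places (3 s.f.).
Carrying full precision, 3.362 × 7.9422 = 26.7016764 mm; 7.9422 has 5 s.f., so the result keeps min(3, 5) = 3 s.f.
Rounded to 3 significant figures: 26.7 mm.

26.7 mm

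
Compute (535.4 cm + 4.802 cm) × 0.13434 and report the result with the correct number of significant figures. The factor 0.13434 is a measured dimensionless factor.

72.57 cm

535.4 cm + 4.802 cm = 540.202 cm; the sum is limited to 1 decimal place (4 s.f.).
Carrying full precision, 540.202 × 0.13434 = 72.57073668 cm; 0.13434 has 5 s.f., so the result keeps min(4, 5) = 4 s.f.
Rounded to 4 significant figures: 72.57 cm.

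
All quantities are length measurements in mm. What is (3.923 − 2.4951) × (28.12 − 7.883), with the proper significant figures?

3.923 − 2.4951 = 1.4279, limited to 3 d.p. → 4 s.f.; 28.12 − 7.883 = 20.237, limited to 2 d.p. → 4 s.f.
Carrying full precision, 1.4279 × 20.237 = 28.8964123; keep min(4, 4) = 4 s.f.
Rounded to 4 significant figures: 28.90 mm².

28.90 mm²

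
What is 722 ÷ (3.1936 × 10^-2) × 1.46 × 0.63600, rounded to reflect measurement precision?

2.10 × 10^4

722 ÷ (3.1936 × 10^-2) × 1.46 × 0.63600 = 20992.6202405…
Multiplication/division keeps the fewest significant figures: 722 → 3 s.f., 3.1936 × 10^-2 → 5 s.f., 1.46 → 3 s.f., 0.63600 → 5 s.f.; limit is 3.
Rounded to 3 significant figures: 2.10 × 10^4.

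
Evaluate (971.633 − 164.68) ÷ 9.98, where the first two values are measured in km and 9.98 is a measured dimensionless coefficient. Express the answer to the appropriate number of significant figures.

80.9 km

971.633 km − 164.68 km = 806.953 km; the difference is limited to 2 decimal places (5 s.f.).
Carrying full precision, 806.953 ÷ 9.98 = 80.8570140281… km; 9.98 has 3 s.f., so the result keeps min(5, 3) = 3 s.f.
Rounded to 3 significant figures: 80.9 km.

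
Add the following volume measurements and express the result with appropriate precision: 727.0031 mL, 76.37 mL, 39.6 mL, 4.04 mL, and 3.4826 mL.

727.0031 mL + 76.37 mL + 39.6 mL + 4.04 mL + 3.4826 mL = 850.4957 mL.
Addition/subtraction keeps the fewest decimal places: 727.0031 → 4 decimal places, 76.37 → 2 decimal places, 39.6 → 1 decimal place, 4.04 → 2 decimal places, 3.4826 → 4 decimal places; limit is 1.
Rounded to 1 decimal place: 850.5 mL.

850.5 mL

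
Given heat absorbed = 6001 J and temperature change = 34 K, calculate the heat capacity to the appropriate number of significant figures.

heat capacity = 6001 J ÷ 34 K = 176.5 J/K.
6001 has 4 significant figures; 34 has 2.
Division/multiplication keeps the fewest: 2 significant figures.
Rounded: 1.8 × 10^2 J/K.

1.8 × 10^2 J/K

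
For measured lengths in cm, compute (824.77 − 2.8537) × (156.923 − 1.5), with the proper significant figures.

1.277 × 10⁵ cm²

824.77 − 2.8537 = 821.9163, limited to 2 d.p. → 5 s.f.; 156.923 − 1.5 = 155.423, limited to 1 d.p. → 4 s.f.
Carrying full precision, 821.9163 × 155.423 = 127744.697095…; keep min(5, 4) = 4 s.f.
Rounded to 4 significant figures: 1.277 × 10⁵ cm².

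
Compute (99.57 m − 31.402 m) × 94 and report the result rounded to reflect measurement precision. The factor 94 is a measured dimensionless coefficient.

6.4 × 10^3 m

99.57 m − 31.402 m = 68.168 m; the difference is limited to 2 decimal places (4 s.f.).
Carrying full precision, 68.168 × 94 = 6407.792 m; 94 has 2 s.f., so the result keeps min(4, 2) = 2 s.f.
Rounded to 2 significant figures: 6.4 × 10^3 m.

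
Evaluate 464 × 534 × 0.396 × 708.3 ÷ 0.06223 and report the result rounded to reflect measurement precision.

464 × 534 × 0.396 × 708.3 ÷ 0.06223 = 1.11679089437 × 10^9…
Multiplication/division keeps the fewest significant figures: 464 → 3 s.f., 534 → 3 s.f., 0.396 → 3 s.f., 708.3 → 4 s.f., 0.06223 → 4 s.f.; limit is 3.
Rounded to 3 significant figures: 1.12 × 10^9.

1.12 × 10^9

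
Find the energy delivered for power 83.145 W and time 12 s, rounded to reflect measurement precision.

energy delivered = 83.145 W × 12 s = 997.74 J.
83.145 has 5 significant figures; 12 has 2.
Division/multiplication keeps the fewest: 2 significant figures.
Rounded: 1.0 × 10^3 J.

1.0 × 10^3 J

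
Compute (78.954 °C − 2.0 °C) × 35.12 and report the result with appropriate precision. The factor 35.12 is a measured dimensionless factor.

2.70 × 10^3 °C

78.954 °C − 2.0 °C = 76.954 °C; the difference is limited to 1 decimal place (3 s.f.).
Carrying full precision, 76.954 × 35.12 = 2702.62448 °C; 35.12 has 4 s.f., so the result keeps min(3, 4) = 3 s.f.
Rounded to 3 significant figures: 2.70 × 10^3 °C.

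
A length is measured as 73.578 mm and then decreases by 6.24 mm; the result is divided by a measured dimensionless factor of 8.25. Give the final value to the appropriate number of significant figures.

73.578 mm − 6.24 mm = 67.338 mm; the difference is limited to 2 decimal places (4 s.f.).
Carrying full precision, 67.338 ÷ 8.25 = 8.16218181818… mm; 8.25 has 3 s.f., so the result keeps min(4, 3) = 3 s.f.
Rounded to 3 significant figures: 8.16 mm.

8.16 mm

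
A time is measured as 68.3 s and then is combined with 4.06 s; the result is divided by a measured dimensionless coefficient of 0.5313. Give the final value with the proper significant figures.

136 s

68.3 s + 4.06 s = 72.36 s; the sum is limited to 1 decimal place (3 s.f.).
Carrying full precision, 72.36 ÷ 0.5313 = 136.194240542… s; 0.5313 has 4 s.f., so the result keeps min(3, 4) = 3 s.f.
Rounded to 3 significant figures: 136 s.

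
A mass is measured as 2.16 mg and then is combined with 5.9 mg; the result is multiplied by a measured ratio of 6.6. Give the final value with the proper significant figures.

53 mg

2.16 mg + 5.9 mg = 8.06 mg; the sum is limited to 1 decimal place (2 s.f.).
Carrying full precision, 8.06 × 6.6 = 53.196 mg; 6.6 has 2 s.f., so the result keeps min(2, 2) = 2 s.f.
Rounded to 2 significant figures: 53 mg.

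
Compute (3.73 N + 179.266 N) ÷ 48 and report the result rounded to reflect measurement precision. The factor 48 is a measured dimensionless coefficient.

3.73 N + 179.266 N = 182.996 N; the sum is limited to 2 decimal places (5 s.f.).
Carrying full precision, 182.996 ÷ 48 = 3.81241666667… N; 48 has 2 s.f., so the result keeps min(5, 2) = 2 s.f.
Rounded to 2 significant figures: 3.8 N.

3.8 N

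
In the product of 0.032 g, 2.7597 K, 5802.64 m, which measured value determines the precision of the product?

0.032 g → 2 s.f.; 2.7597 K → 5 s.f.; 5802.64 m → 6 s.f.
The fewest is 2 significant figures, from 0.032 g.

0.032 g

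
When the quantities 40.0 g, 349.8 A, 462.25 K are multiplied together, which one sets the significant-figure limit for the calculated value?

40.0 g → 3 s.f.; 349.8 A → 4 s.f.; 462.25 K → 5 s.f.
The fewest is 3 significant figures, from 40.0 g.

40.0 g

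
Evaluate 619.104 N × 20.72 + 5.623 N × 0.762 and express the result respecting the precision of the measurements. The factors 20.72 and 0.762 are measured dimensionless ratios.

1.283 × 10⁴ N

619.104 × 20.72 = 12827.83488 → 1.283 × 10⁴ N (4 s.f., last digit at the 10^1 place).
5.623 × 0.762 = 4.284726 → 4.28 N (3 s.f., last digit at the 10^-2 place).
Sum: 12832.119606 N; keep the coarser place, 10^1.
Result: 1.283 × 10⁴ N.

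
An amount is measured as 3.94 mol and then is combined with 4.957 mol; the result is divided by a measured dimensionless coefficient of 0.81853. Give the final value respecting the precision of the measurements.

10.9 mol

3.94 mol + 4.957 mol = 8.897 mol; the sum is limited to 2 decimal places (3 s.f.).
Carrying full precision, 8.897 ÷ 0.81853 = 10.8694855412… mol; 0.81853 has 5 s.f., so the result keeps min(3, 5) = 3 s.f.
Rounded to 3 significant figures: 10.9 mol.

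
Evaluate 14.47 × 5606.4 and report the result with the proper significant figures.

14.47 × 5606.4 = 81124.608
Multiplication/division keeps the fewest significant figures: 14.47 → 4 s.f., 5606.4 → 5 s.f.; limit is 4.
Rounded to 4 significant figures: 8.112 × 10⁴.

8.112 × 10⁴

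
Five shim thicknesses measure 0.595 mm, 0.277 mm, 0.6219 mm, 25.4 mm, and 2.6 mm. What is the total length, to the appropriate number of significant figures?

0.595 mm + 0.277 mm + 0.6219 mm + 25.4 mm + 2.6 mm = 29.4939 mm.
Addition/subtraction keeps the fewest decimal places: 0.595 → 3 decimal places, 0.277 → 3 decimal places, 0.6219 → 4 decimal places, 25.4 → 1 decimal place, 2.6 → 1 decimal place; limit is 1.
Rounded to 1 decimal place: 29.5 mm.

29.5 mm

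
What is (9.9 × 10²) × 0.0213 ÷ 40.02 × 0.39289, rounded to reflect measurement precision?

0.21

(9.9 × 10²) × 0.0213 ÷ 40.02 × 0.39289 = 0.207018276612…
Multiplication/division keeps the fewest significant figures: 9.9 × 10² → 2 s.f., 0.0213 → 3 s.f., 40.02 → 4 s.f., 0.39289 → 5 s.f.; limit is 2.
Rounded to 2 significant figures: 0.21.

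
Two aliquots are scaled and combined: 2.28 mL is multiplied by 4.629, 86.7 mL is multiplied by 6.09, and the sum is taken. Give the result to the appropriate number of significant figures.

2.28 × 4.629 = 10.55412 → 10.6 mL (3 s.f., last digit at the 10^-1 place).
86.7 × 6.09 = 528.003 → 528 mL (3 s.f., last digit at the 10^0 place).
Sum: 538.55712 mL; keep the coarser place, 10^0.
Result: 539 mL.

539 mL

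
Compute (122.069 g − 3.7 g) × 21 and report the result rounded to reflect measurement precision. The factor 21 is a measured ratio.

2.5 × 10³ g

122.069 g − 3.7 g = 118.369 g; the difference is limited to 1 decimal place (4 s.f.).
Carrying full precision, 118.369 × 21 = 2485.749 g; 21 has 2 s.f., so the result keeps min(4, 2) = 2 s.f.
Rounded to 2 significant figures: 2.5 × 10³ g.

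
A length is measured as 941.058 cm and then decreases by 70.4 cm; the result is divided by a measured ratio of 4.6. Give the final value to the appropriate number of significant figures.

1.9 × 10² cm

941.058 cm − 70.4 cm = 870.658 cm; the difference is limited to 1 decimal place (4 s.f.).
Carrying full precision, 870.658 ÷ 4.6 = 189.273478261… cm; 4.6 has 2 s.f., so the result keeps min(4, 2) = 2 s.f.
Rounded to 2 significant figures: 1.9 × 10² cm.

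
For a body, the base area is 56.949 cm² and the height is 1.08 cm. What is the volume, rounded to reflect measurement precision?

volume = 56.949 cm² × 1.08 cm = 61.50492 cm³.
56.949 has 5 significant figures; 1.08 has 3.
Division/multiplication keeps the fewest: 3 significant figures.
Rounded: 61.5 cm³.

61.5 cm³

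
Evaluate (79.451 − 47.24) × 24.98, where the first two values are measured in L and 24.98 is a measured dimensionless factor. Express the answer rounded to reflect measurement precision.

804.6 L

79.451 L − 47.24 L = 32.211 L; the difference is limited to 2 decimal places (4 s.f.).
Carrying full precision, 32.211 × 24.98 = 804.63078 L; 24.98 has 4 s.f., so the result keeps min(4, 4) = 4 s.f.
Rounded to 4 significant figures: 804.6 L.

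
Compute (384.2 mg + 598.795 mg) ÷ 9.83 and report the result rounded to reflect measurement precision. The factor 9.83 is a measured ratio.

384.2 mg + 598.795 mg = 982.995 mg; the sum is limited to 1 decimal place (4 s.f.).
Carrying full precision, 982.995 ÷ 9.83 = 99.999491353… mg; 9.83 has 3 s.f., so the result keeps min(4, 3) = 3 s.f.
Rounded to 3 significant figures: 100. mg.

100. mg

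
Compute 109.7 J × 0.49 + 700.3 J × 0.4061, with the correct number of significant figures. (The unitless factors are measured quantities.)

109.7 × 0.49 = 53.753 → 54 J (2 s.f., last digit at the 10^0 place).
700.3 × 0.4061 = 284.39183 → 284.4 J (4 s.f., last digit at the 10^-1 place).
Sum: 338.14483 J; keep the coarser place, 10^0.
Result: 338 J.

338 J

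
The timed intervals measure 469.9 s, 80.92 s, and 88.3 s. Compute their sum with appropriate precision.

639.1 s

469.9 s + 80.92 s + 88.3 s = 639.12 s.
Addition/subtraction keeps the fewest decimal places: 469.9 → 1 decimal place, 80.92 → 2 decimal places, 88.3 → 1 decimal place; limit is 1.
Rounded to 1 decimal place: 639.1 s.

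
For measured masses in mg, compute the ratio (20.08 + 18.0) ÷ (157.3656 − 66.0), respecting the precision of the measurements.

20.08 + 18.0 = 38.08, limited to 1 d.p. → 3 s.f.; 157.3656 − 66.0 = 91.3656, limited to 1 d.p. → 3 s.f.
Carrying full precision, 38.08 ÷ 91.3656 = 0.416787062089…; keep min(3, 3) = 3 s.f.
Rounded to 3 significant figures: 0.417.

0.417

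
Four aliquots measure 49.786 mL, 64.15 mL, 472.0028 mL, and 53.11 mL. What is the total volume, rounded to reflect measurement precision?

49.786 mL + 64.15 mL + 472.0028 mL + 53.11 mL = 639.0488 mL.
Addition/subtraction keeps the fewest decimal places: 49.786 → 3 decimal places, 64.15 → 2 decimal places, 472.0028 → 4 decimal places, 53.11 → 2 decimal places; limit is 2.
Rounded to 2 decimal places: 639.05 mL.

639.05 mL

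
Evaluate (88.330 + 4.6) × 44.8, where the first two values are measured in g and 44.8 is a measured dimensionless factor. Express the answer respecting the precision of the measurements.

88.330 g + 4.6 g = 92.930 g; the sum is limited to 1 decimal place (3 s.f.).
Carrying full precision, 92.930 × 44.8 = 4163.264 g; 44.8 has 3 s.f., so the result keeps min(3, 3) = 3 s.f.
Rounded to 3 significant figures: 4.16 × 10³ g.

4.16 × 10³ g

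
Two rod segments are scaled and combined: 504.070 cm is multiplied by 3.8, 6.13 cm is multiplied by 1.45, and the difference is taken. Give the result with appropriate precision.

1.9 × 10³ cm

504.070 × 3.8 = 1915.466 → 1.9 × 10³ cm (2 s.f., last digit at the 10^2 place).
6.13 × 1.45 = 8.8885 → 8.89 cm (3 s.f., last digit at the 10^-2 place).
Difference: 1906.5775 cm; keep the coarser place, 10^2.
Result: 1.9 × 10³ cm.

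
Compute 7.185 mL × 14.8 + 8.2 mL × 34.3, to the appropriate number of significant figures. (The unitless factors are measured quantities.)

7.185 × 14.8 = 106.338 → 106 mL (3 s.f., last digit at the 10^0 place).
8.2 × 34.3 = 281.26 → 2.8 × 10^2 mL (2 s.f., last digit at the 10^1 place).
Sum: 387.598 mL; keep the coarser place, 10^1.
Result: 3.9 × 10^2 mL.

3.9 × 10^2 mL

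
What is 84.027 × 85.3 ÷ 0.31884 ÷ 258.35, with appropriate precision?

87.0

84.027 × 85.3 ÷ 0.31884 ÷ 258.35 = 87.0134970349…
Multiplication/division keeps the fewest significant figures: 84.027 → 5 s.f., 85.3 → 3 s.f., 0.31884 → 5 s.f., 258.35 → 5 s.f.; limit is 3.
Rounded to 3 significant figures: 87.0.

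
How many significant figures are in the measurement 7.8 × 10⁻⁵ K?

2

7.8 × 10⁻⁵: in scientific notation every digit of the coefficient is significant.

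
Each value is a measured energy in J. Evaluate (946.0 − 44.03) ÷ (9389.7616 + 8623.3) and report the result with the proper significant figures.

946.0 − 44.03 = 901.97, limited to 1 d.p. → 4 s.f.; 9389.7616 + 8623.3 = 18013.0616, limited to 1 d.p. → 6 s.f.
Carrying full precision, 901.97 ÷ 18013.0616 = 0.050073109171…; keep min(4, 6) = 4 s.f.
Rounded to 4 significant figures: 5.007 × 10^-2.

5.007 × 10^-2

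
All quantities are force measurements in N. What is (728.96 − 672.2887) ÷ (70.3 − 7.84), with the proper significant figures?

0.907

728.96 − 672.2887 = 56.6713, limited to 2 d.p. → 4 s.f.; 70.3 − 7.84 = 62.46, limited to 1 d.p. → 3 s.f.
Carrying full precision, 56.6713 ÷ 62.46 = 0.907321485751…; keep min(4, 3) = 3 s.f.
Rounded to 3 significant figures: 0.907.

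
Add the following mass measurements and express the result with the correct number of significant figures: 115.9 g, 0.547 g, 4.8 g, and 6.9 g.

128.1 g

115.9 g + 0.547 g + 4.8 g + 6.9 g = 128.147 g.
Addition/subtraction keeps the fewest decimal places: 115.9 → 1 decimal place, 0.547 → 3 decimal places, 4.8 → 1 decimal place, 6.9 → 1 decimal place; limit is 1.
Rounded to 1 decimal place: 128.1 g.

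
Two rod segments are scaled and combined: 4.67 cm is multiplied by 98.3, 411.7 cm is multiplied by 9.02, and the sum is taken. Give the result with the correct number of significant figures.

4.17 × 10³ cm

4.67 × 98.3 = 459.061 → 459 cm (3 s.f., last digit at the 10^0 place).
411.7 × 9.02 = 3713.534 → 3.71 × 10³ cm (3 s.f., last digit at the 10^1 place).
Sum: 4172.595 cm; keep the coarser place, 10^1.
Result: 4.17 × 10³ cm.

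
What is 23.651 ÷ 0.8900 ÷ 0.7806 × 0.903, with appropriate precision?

23.651 ÷ 0.8900 ÷ 0.7806 × 0.903 = 30.7410505316…
Multiplication/division keeps the fewest significant figures: 23.651 → 5 s.f., 0.8900 → 4 s.f., 0.7806 → 4 s.f., 0.903 → 3 s.f.; limit is 3.
Rounded to 3 significant figures: 30.7.

30.7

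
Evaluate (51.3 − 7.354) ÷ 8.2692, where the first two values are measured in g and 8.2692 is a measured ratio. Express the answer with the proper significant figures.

5.31 g

51.3 g − 7.354 g = 43.946 g; the difference is limited to 1 decimal place (3 s.f.).
Carrying full precision, 43.946 ÷ 8.2692 = 5.31441977459… g; 8.2692 has 5 s.f., so the result keeps min(3, 5) = 3 s.f.
Rounded to 3 significant figures: 5.31 g.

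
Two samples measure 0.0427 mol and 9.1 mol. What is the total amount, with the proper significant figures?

0.0427 mol + 9.1 mol = 9.1427 mol.
Addition/subtraction keeps the fewest decimal places: 0.0427 → 4 decimal places, 9.1 → 1 decimal place; limit is 1.
Rounded to 1 decimal place: 9.1 mol.

9.1 mol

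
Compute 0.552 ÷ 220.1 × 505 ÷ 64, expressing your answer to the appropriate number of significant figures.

0.020

0.552 ÷ 220.1 × 505 ÷ 64 = 0.019789300318…
Multiplication/division keeps the fewest significant figures: 0.552 → 3 s.f., 220.1 → 4 s.f., 505 → 3 s.f., 64 → 2 s.f.; limit is 2.
Rounded to 2 significant figures: 0.020.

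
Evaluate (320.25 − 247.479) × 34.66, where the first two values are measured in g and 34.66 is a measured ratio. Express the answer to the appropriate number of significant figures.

320.25 g − 247.479 g = 72.771 g; the difference is limited to 2 decimal places (4 s.f.).
Carrying full precision, 72.771 × 34.66 = 2522.24286 g; 34.66 has 4 s.f., so the result keeps min(4, 4) = 4 s.f.
Rounded to 4 significant figures: 2522 g.

2522 g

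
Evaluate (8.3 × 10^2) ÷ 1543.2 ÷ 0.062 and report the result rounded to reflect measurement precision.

(8.3 × 10^2) ÷ 1543.2 ÷ 0.062 = 8.674894229…
Multiplication/division keeps the fewest significant figures: 8.3 × 10^2 → 2 s.f., 1543.2 → 5 s.f., 0.062 → 2 s.f.; limit is 2.
Rounded to 2 significant figures: 8.7.

8.7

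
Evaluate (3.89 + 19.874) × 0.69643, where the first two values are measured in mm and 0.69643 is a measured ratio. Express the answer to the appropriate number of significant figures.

16.55 mm

3.89 mm + 19.874 mm = 23.764 mm; the sum is limited to 2 decimal places (4 s.f.).
Carrying full precision, 23.764 × 0.69643 = 16.54996252 mm; 0.69643 has 5 s.f., so the result keeps min(4, 5) = 4 s.f.
Rounded to 4 significant figures: 16.55 mm.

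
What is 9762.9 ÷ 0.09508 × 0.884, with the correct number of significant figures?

9.08 × 10^4

9762.9 ÷ 0.09508 × 0.884 = 90769.9158603…
Multiplication/division keeps the fewest significant figures: 9762.9 → 5 s.f., 0.09508 → 4 s.f., 0.884 → 3 s.f.; limit is 3.
Rounded to 3 significant figures: 9.08 × 10^4.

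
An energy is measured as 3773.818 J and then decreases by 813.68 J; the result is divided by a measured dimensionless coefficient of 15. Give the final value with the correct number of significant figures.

3773.818 J − 813.68 J = 2960.138 J; the difference is limited to 2 decimal places (6 s.f.).
Carrying full precision, 2960.138 ÷ 15 = 197.342533333… J; 15 has 2 s.f., so the result keeps min(6, 2) = 2 s.f.
Rounded to 2 significant figures: 2.0 × 10^2 J.

2.0 × 10^2 J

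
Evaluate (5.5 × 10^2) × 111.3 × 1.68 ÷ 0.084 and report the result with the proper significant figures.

(5.5 × 10^2) × 111.3 × 1.68 ÷ 0.084 = 1224300
Multiplication/division keeps the fewest significant figures: 5.5 × 10^2 → 2 s.f., 111.3 → 4 s.f., 1.68 → 3 s.f., 0.084 → 2 s.f.; limit is 2.
Rounded to 2 significant figures: 1.2 × 10^6.

1.2 × 10^6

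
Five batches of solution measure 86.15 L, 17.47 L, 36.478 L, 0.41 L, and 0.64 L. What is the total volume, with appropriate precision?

1.4115 × 10^2 L

86.15 L + 17.47 L + 36.478 L + 0.41 L + 0.64 L = 141.148 L.
Addition/subtraction keeps the fewest decimal places: 86.15 → 2 decimal places, 17.47 → 2 decimal places, 36.478 → 3 decimal places, 0.41 → 2 decimal places, 0.64 → 2 decimal places; limit is 2.
Rounded to 2 decimal places: 1.4115 × 10^2 L.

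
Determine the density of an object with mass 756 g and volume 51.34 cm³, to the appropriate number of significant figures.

14.7 g/cm³

density = 756 g ÷ 51.34 cm³ = 14.7253603428… g/cm³.
756 has 3 significant figures; 51.34 has 4.
Division/multiplication keeps the fewest: 3 significant figures.
Rounded: 14.7 g/cm³.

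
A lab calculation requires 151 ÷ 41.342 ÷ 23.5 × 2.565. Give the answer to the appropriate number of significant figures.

151 ÷ 41.342 ÷ 23.5 × 2.565 = 0.398662119919…
Multiplication/division keeps the fewest significant figures: 151 → 3 s.f., 41.342 → 5 s.f., 23.5 → 3 s.f., 2.565 → 4 s.f.; limit is 3.
Rounded to 3 significant figures: 3.99 × 10⁻¹.

3.99 × 10⁻¹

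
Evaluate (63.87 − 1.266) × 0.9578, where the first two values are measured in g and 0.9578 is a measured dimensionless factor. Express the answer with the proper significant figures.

59.96 g

63.87 g − 1.266 g = 62.604 g; the difference is limited to 2 decimal places (4 s.f.).
Carrying full precision, 62.604 × 0.9578 = 59.9621112 g; 0.9578 has 4 s.f., so the result keeps min(4, 4) = 4 s.f.
Rounded to 4 significant figures: 59.96 g.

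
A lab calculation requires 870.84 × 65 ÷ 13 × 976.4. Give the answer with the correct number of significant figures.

870.84 × 65 ÷ 13 × 976.4 = 4251440.88
Multiplication/division keeps the fewest significant figures: 870.84 → 5 s.f., 65 → 2 s.f., 13 → 2 s.f., 976.4 → 4 s.f.; limit is 2.
Rounded to 2 significant figures: 4.3 × 10⁶.

4.3 × 10⁶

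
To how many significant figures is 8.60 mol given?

3

8.60: trailing zeros after a decimal point are significant.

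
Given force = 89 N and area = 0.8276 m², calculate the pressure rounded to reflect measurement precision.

1.1 × 10² Pa

pressure = 89 N ÷ 0.8276 m² = 107.539874335… Pa.
89 has 2 significant figures; 0.8276 has 4.
Division/multiplication keeps the fewest: 2 significant figures.
Rounded: 1.1 × 10² Pa.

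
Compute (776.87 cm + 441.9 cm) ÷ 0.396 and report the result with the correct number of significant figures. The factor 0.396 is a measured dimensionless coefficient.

776.87 cm + 441.9 cm = 1218.77 cm; the sum is limited to 1 decimal place (5 s.f.).
Carrying full precision, 1218.77 ÷ 0.396 = 3077.7020202… cm; 0.396 has 3 s.f., so the result keeps min(5, 3) = 3 s.f.
Rounded to 3 significant figures: 3.08 × 10^3 cm.

3.08 × 10^3 cm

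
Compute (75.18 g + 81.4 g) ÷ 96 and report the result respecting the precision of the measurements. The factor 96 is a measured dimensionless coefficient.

1.6 g

75.18 g + 81.4 g = 156.58 g; the sum is limited to 1 decimal place (4 s.f.).
Carrying full precision, 156.58 ÷ 96 = 1.63104166667… g; 96 has 2 s.f., so the result keeps min(4, 2) = 2 s.f.
Rounded to 2 significant figures: 1.6 g.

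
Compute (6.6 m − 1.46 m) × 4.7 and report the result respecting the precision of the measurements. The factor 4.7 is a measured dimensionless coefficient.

24 m

6.6 m − 1.46 m = 5.14 m; the difference is limited to 1 decimal place (2 s.f.).
Carrying full precision, 5.14 × 4.7 = 24.158 m; 4.7 has 2 s.f., so the result keeps min(2, 2) = 2 s.f.
Rounded to 2 significant figures: 24 m.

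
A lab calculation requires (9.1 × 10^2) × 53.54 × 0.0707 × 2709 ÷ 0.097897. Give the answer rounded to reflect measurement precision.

9.5 × 10^7

(9.1 × 10^2) × 53.54 × 0.0707 × 2709 ÷ 0.097897 = 95318850.1468…
Multiplication/division keeps the fewest significant figures: 9.1 × 10^2 → 2 s.f., 53.54 → 4 s.f., 0.0707 → 3 s.f., 2709 → 4 s.f., 0.097897 → 5 s.f.; limit is 2.
Rounded to 2 significant figures: 9.5 × 10^7.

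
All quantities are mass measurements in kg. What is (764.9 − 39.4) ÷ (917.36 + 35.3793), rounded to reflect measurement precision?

0.7615

764.9 − 39.4 = 725.5, limited to 1 d.p. → 4 s.f.; 917.36 + 35.3793 = 952.7393, limited to 2 d.p. → 5 s.f.
Carrying full precision, 725.5 ÷ 952.7393 = 0.761488478538…; keep min(4, 5) = 4 s.f.
Rounded to 4 significant figures: 0.7615.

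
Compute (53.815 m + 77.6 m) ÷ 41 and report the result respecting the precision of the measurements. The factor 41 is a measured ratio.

53.815 m + 77.6 m = 131.415 m; the sum is limited to 1 decimal place (4 s.f.).
Carrying full precision, 131.415 ÷ 41 = 3.20524390244… m; 41 has 2 s.f., so the result keeps min(4, 2) = 2 s.f.
Rounded to 2 significant figures: 3.2 m.

3.2 m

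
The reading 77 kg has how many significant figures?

77: every digit is nonzero and significant.

2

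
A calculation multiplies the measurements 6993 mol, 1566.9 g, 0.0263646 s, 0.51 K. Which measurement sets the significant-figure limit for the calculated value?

0.51 K

6993 mol → 4 s.f.; 1566.9 g → 5 s.f.; 0.0263646 s → 6 s.f.; 0.51 K → 2 s.f.
The fewest is 2 significant figures, from 0.51 K.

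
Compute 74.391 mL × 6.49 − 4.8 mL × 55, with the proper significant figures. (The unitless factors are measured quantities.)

74.391 × 6.49 = 482.79759 → 4.83 × 10² mL (3 s.f., last digit at the 10^0 place).
4.8 × 55 = 264 → 2.6 × 10² mL (2 s.f., last digit at the 10^1 place).
Difference: 218.79759 mL; keep the coarser place, 10^1.
Result: 2.2 × 10² mL.

2.2 × 10² mL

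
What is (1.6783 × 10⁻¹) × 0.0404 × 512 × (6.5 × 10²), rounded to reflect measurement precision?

2.3 × 10³

(1.6783 × 10⁻¹) × 0.0404 × 512 × (6.5 × 10²) = 2256.4944896
Multiplication/division keeps the fewest significant figures: 1.6783 × 10⁻¹ → 5 s.f., 0.0404 → 3 s.f., 512 → 3 s.f., 6.5 × 10² → 2 s.f.; limit is 2.
Rounded to 2 significant figures: 2.3 × 10³.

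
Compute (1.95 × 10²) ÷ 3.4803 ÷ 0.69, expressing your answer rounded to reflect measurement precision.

(1.95 × 10²) ÷ 3.4803 ÷ 0.69 = 81.2023950959…
Multiplication/division keeps the fewest significant figures: 1.95 × 10² → 3 s.f., 3.4803 → 5 s.f., 0.69 → 2 s.f.; limit is 2.
Rounded to 2 significant figures: 81.

81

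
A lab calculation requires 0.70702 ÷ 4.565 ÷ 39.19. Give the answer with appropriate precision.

0.003952

0.70702 ÷ 4.565 ÷ 39.19 = 0.0039519883333…
Multiplication/division keeps the fewest significant figures: 0.70702 → 5 s.f., 4.565 → 4 s.f., 39.19 → 4 s.f.; limit is 4.
Rounded to 4 significant figures: 0.003952.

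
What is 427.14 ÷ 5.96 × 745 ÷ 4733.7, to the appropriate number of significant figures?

427.14 ÷ 5.96 × 745 ÷ 4733.7 = 11.2792318905…
Multiplication/division keeps the fewest significant figures: 427.14 → 5 s.f., 5.96 → 3 s.f., 745 → 3 s.f., 4733.7 → 5 s.f.; limit is 3.
Rounded to 3 significant figures: 11.3.

11.3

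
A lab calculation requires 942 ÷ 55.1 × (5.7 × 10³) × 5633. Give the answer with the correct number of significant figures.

942 ÷ 55.1 × (5.7 × 10³) × 5633 = 548926137.931…
Multiplication/division keeps the fewest significant figures: 942 → 3 s.f., 55.1 → 3 s.f., 5.7 × 10³ → 2 s.f., 5633 → 4 s.f.; limit is 2.
Rounded to 2 significant figures: 5.5 × 10⁸.

5.5 × 10⁸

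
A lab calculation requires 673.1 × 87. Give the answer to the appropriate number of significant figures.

673.1 × 87 = 58559.7
Multiplication/division keeps the fewest significant figures: 673.1 → 4 s.f., 87 → 2 s.f.; limit is 2.
Rounded to 2 significant figures: 5.9 × 10^4.

5.9 × 10^4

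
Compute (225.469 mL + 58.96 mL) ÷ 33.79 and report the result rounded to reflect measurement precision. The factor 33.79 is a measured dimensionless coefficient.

225.469 mL + 58.96 mL = 284.429 mL; the sum is limited to 2 decimal places (5 s.f.).
Carrying full precision, 284.429 ÷ 33.79 = 8.41754957088… mL; 33.79 has 4 s.f., so the result keeps min(5, 4) = 4 s.f.
Rounded to 4 significant figures: 8.418 mL.

8.418 mL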